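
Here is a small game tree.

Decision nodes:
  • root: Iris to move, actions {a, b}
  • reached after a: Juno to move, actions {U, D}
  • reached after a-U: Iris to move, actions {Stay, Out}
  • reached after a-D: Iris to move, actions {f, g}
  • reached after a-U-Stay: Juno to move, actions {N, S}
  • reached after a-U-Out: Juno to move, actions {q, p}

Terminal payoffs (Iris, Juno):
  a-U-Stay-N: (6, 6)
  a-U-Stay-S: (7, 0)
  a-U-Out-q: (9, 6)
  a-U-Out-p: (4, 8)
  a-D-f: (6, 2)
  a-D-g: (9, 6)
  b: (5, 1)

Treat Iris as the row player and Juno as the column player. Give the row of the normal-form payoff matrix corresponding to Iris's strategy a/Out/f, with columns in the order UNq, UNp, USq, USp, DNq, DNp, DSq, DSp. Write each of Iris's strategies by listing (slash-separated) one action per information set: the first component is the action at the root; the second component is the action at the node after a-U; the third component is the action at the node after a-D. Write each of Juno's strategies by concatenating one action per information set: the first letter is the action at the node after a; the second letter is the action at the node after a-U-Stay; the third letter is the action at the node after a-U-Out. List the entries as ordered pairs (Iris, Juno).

(9,6) (4,8) (9,6) (4,8) (6,2) (6,2) (6,2) (6,2)

vs UNq: Iris plays a → Juno plays U at [a] → Iris plays Out at [a-U] → Juno plays q at [a-U-Out] → (9, 6)
vs UNp: Iris plays a → Juno plays U at [a] → Iris plays Out at [a-U] → Juno plays p at [a-U-Out] → (4, 8)
vs USq: Iris plays a → Juno plays U at [a] → Iris plays Out at [a-U] → Juno plays q at [a-U-Out] → (9, 6)
vs USp: Iris plays a → Juno plays U at [a] → Iris plays Out at [a-U] → Juno plays p at [a-U-Out] → (4, 8)
vs DNq: Iris plays a → Juno plays D at [a] → Iris plays f at [a-D] → (6, 2)
vs DNp: Iris plays a → Juno plays D at [a] → Iris plays f at [a-D] → (6, 2)
vs DSq: Iris plays a → Juno plays D at [a] → Iris plays f at [a-D] → (6, 2)
vs DSp: Iris plays a → Juno plays D at [a] → Iris plays f at [a-D] → (6, 2)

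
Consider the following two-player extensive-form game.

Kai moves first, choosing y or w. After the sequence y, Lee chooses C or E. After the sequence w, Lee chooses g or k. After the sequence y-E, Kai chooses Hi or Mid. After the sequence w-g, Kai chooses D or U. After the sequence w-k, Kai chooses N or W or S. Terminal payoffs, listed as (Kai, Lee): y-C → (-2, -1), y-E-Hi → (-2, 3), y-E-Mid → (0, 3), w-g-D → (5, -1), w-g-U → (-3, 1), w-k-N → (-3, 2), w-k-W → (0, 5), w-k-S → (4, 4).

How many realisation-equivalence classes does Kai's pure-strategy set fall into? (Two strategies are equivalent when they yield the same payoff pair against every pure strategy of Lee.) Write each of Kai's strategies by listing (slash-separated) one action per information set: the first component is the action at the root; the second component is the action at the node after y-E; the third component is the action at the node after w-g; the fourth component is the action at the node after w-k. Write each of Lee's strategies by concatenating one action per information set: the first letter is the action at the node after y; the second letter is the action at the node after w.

8

Kai has 24 pure strategies: y/Hi/D/N, y/Hi/D/W, y/Hi/D/S, y/Hi/U/N, y/Hi/U/W, y/Hi/U/S, y/Mid/D/N, y/Mid/D/W, y/Mid/D/S, y/Mid/U/N, y/Mid/U/W, y/Mid/U/S, w/Hi/D/N, w/Hi/D/W, w/Hi/D/S, w/Hi/U/N, w/Hi/U/W, w/Hi/U/S, w/Mid/D/N, w/Mid/D/W, w/Mid/D/S, w/Mid/U/N, w/Mid/U/W, w/Mid/U/S. Columns: Cg, Ck, Eg, Ek.
{y/Hi/D/N, y/Hi/D/W, y/Hi/D/S, y/Hi/U/N, y/Hi/U/W, y/Hi/U/S} → row (-2,-1) (-2,-1) (-2,3) (-2,3)
{y/Mid/D/N, y/Mid/D/W, y/Mid/D/S, y/Mid/U/N, y/Mid/U/W, y/Mid/U/S} → row (-2,-1) (-2,-1) (0,3) (0,3)
{w/Hi/D/N, w/Mid/D/N} → row (5,-1) (-3,2) (5,-1) (-3,2)
{w/Hi/D/W, w/Mid/D/W} → row (5,-1) (0,5) (5,-1) (0,5)
{w/Hi/D/S, w/Mid/D/S} → row (5,-1) (4,4) (5,-1) (4,4)
{w/Hi/U/N, w/Mid/U/N} → row (-3,1) (-3,2) (-3,1) (-3,2)
{w/Hi/U/W, w/Mid/U/W} → row (-3,1) (0,5) (-3,1) (0,5)
{w/Hi/U/S, w/Mid/U/S} → row (-3,1) (4,4) (-3,1) (4,4)
That's 8 distinct rows out of 24 strategies.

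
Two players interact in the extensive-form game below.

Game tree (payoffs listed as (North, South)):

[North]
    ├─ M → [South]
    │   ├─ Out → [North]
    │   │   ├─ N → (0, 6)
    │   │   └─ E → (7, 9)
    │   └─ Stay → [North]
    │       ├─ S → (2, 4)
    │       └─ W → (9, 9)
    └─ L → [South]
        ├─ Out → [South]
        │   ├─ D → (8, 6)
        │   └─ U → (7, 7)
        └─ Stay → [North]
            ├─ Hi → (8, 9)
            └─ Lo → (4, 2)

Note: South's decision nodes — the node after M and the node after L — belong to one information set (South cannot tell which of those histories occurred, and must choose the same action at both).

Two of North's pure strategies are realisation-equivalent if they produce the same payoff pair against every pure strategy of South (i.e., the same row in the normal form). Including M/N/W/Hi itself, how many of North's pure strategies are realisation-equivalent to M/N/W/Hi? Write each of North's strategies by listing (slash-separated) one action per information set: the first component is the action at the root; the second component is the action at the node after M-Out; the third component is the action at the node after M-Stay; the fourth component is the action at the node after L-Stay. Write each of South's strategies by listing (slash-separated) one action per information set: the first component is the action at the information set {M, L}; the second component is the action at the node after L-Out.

2

Row for M/N/W/Hi (columns Out/D, Out/U, Stay/D, Stay/U): (0,6) (0,6) (9,9) (9,9).
Under M/N/W/Hi, North's choice at the node after L-Stay can never be reached regardless of what South does, so varying those choices leaves every outcome unchanged.
Holding the reachable choices fixed and varying the unreachable one freely already gives 2 equivalent strategies.
No other strategy reproduces this row, so those 2 are the full class: M/N/W/Hi, M/N/W/Lo.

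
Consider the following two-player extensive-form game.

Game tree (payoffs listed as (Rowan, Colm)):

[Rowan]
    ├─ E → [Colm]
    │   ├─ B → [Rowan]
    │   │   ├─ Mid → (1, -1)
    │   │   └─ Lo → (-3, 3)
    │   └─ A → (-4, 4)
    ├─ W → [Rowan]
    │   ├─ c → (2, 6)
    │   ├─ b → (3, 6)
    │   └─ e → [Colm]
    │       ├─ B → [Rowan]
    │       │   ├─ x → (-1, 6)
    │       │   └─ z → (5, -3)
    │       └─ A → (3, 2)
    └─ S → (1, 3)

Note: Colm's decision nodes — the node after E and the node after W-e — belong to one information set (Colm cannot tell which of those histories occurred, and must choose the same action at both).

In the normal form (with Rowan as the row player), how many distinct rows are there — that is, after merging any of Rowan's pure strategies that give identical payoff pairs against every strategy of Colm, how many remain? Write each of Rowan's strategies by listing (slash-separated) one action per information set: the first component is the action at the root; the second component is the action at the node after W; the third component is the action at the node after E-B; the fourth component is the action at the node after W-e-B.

Rowan has 36 pure strategies: E/c/Mid/x, E/c/Mid/z, E/c/Lo/x, E/c/Lo/z, E/b/Mid/x, E/b/Mid/z, E/b/Lo/x, E/b/Lo/z, E/e/Mid/x, E/e/Mid/z, E/e/Lo/x, E/e/Lo/z, W/c/Mid/x, W/c/Mid/z, W/c/Lo/x, W/c/Lo/z, W/b/Mid/x, W/b/Mid/z, W/b/Lo/x, W/b/Lo/z, W/e/Mid/x, W/e/Mid/z, W/e/Lo/x, W/e/Lo/z, S/c/Mid/x, S/c/Mid/z, S/c/Lo/x, S/c/Lo/z, S/b/Mid/x, S/b/Mid/z, S/b/Lo/x, S/b/Lo/z, S/e/Mid/x, S/e/Mid/z, S/e/Lo/x, S/e/Lo/z. Columns: B, A.
{E/c/Mid/x, E/c/Mid/z, E/b/Mid/x, E/b/Mid/z, E/e/Mid/x, E/e/Mid/z} → row (1,-1) (-4,4)
{E/c/Lo/x, E/c/Lo/z, E/b/Lo/x, E/b/Lo/z, E/e/Lo/x, E/e/Lo/z} → row (-3,3) (-4,4)
{W/c/Mid/x, W/c/Mid/z, W/c/Lo/x, W/c/Lo/z} → row (2,6) (2,6)
{W/b/Mid/x, W/b/Mid/z, W/b/Lo/x, W/b/Lo/z} → row (3,6) (3,6)
{W/e/Mid/x, W/e/Lo/x} → row (-1,6) (3,2)
{W/e/Mid/z, W/e/Lo/z} → row (5,-3) (3,2)
{S/c/Mid/x, S/c/Mid/z, S/c/Lo/x, S/c/Lo/z, S/b/Mid/x, S/b/Mid/z, S/b/Lo/x, S/b/Lo/z, S/e/Mid/x, S/e/Mid/z, S/e/Lo/x, S/e/Lo/z} → row (1,3) (1,3)
That's 7 distinct rows out of 36 strategies.

7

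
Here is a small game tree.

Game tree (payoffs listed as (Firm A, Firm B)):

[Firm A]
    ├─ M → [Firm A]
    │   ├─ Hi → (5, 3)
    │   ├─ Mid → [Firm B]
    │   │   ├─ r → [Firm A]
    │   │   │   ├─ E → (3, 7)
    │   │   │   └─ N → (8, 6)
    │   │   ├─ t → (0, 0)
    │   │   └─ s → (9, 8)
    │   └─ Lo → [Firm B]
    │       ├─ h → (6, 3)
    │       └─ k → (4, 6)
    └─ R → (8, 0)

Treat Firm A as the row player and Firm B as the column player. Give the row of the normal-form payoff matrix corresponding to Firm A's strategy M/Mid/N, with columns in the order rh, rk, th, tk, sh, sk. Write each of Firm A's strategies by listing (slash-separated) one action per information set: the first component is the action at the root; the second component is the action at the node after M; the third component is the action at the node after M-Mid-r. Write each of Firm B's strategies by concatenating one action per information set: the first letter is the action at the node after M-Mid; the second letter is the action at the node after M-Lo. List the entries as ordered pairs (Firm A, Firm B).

(8,6) (8,6) (0,0) (0,0) (9,8) (9,8)

vs rh: Firm A plays M → Firm A plays Mid at [M] → Firm B plays r at [M-Mid] → Firm A plays N at [M-Mid-r] → (8, 6)
vs rk: Firm A plays M → Firm A plays Mid at [M] → Firm B plays r at [M-Mid] → Firm A plays N at [M-Mid-r] → (8, 6)
vs th: Firm A plays M → Firm A plays Mid at [M] → Firm B plays t at [M-Mid] → (0, 0)
vs tk: Firm A plays M → Firm A plays Mid at [M] → Firm B plays t at [M-Mid] → (0, 0)
vs sh: Firm A plays M → Firm A plays Mid at [M] → Firm B plays s at [M-Mid] → (9, 8)
vs sk: Firm A plays M → Firm A plays Mid at [M] → Firm B plays s at [M-Mid] → (9, 8)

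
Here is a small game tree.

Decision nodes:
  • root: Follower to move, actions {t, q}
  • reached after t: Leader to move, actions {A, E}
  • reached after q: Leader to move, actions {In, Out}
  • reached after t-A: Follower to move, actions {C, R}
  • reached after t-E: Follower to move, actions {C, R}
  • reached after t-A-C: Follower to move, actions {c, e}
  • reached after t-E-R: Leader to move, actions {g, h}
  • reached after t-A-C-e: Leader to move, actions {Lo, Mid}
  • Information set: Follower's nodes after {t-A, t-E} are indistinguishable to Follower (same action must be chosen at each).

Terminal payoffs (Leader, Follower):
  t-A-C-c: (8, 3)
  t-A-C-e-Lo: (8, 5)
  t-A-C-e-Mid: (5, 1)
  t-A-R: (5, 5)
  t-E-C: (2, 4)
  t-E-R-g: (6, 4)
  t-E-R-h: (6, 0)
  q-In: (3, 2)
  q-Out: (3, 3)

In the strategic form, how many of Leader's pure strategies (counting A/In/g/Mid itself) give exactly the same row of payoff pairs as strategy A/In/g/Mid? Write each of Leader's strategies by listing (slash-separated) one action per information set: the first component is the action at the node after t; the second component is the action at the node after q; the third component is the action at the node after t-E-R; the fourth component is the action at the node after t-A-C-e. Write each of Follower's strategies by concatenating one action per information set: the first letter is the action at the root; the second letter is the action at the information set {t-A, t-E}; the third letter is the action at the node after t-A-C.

Row for A/In/g/Mid (columns tCc, tCe, tRc, tRe, qCc, qCe, qRc, qRe): (8,3) (5,1) (5,5) (5,5) (3,2) (3,2) (3,2) (3,2).
Under A/In/g/Mid, Leader's choice at the node after t-E-R can never be reached regardless of what Follower does, so varying those choices leaves every outcome unchanged.
Holding the reachable choices fixed and varying the unreachable one freely already gives 2 equivalent strategies.
No other strategy reproduces this row, so those 2 are the full class: A/In/g/Mid, A/In/h/Mid.

2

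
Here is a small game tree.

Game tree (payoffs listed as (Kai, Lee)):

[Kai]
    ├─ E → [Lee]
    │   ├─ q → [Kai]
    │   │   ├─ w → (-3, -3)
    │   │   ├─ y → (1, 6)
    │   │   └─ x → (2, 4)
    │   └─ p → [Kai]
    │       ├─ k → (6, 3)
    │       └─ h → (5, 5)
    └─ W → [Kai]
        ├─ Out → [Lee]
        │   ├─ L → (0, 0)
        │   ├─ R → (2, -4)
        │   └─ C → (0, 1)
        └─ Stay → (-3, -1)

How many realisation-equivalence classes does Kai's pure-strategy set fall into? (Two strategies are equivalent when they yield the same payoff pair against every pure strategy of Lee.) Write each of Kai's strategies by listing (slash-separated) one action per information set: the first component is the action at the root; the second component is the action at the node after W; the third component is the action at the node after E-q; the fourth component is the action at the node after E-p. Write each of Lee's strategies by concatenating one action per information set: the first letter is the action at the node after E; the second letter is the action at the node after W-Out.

Kai has 24 pure strategies: E/Out/w/k, E/Out/w/h, E/Out/y/k, E/Out/y/h, E/Out/x/k, E/Out/x/h, E/Stay/w/k, E/Stay/w/h, E/Stay/y/k, E/Stay/y/h, E/Stay/x/k, E/Stay/x/h, W/Out/w/k, W/Out/w/h, W/Out/y/k, W/Out/y/h, W/Out/x/k, W/Out/x/h, W/Stay/w/k, W/Stay/w/h, W/Stay/y/k, W/Stay/y/h, W/Stay/x/k, W/Stay/x/h. Columns: qL, qR, qC, pL, pR, pC.
{E/Out/w/k, E/Stay/w/k} → row (-3,-3) (-3,-3) (-3,-3) (6,3) (6,3) (6,3)
{E/Out/w/h, E/Stay/w/h} → row (-3,-3) (-3,-3) (-3,-3) (5,5) (5,5) (5,5)
{E/Out/y/k, E/Stay/y/k} → row (1,6) (1,6) (1,6) (6,3) (6,3) (6,3)
{E/Out/y/h, E/Stay/y/h} → row (1,6) (1,6) (1,6) (5,5) (5,5) (5,5)
{E/Out/x/k, E/Stay/x/k} → row (2,4) (2,4) (2,4) (6,3) (6,3) (6,3)
{E/Out/x/h, E/Stay/x/h} → row (2,4) (2,4) (2,4) (5,5) (5,5) (5,5)
{W/Out/w/k, W/Out/w/h, W/Out/y/k, W/Out/y/h, W/Out/x/k, W/Out/x/h} → row (0,0) (2,-4) (0,1) (0,0) (2,-4) (0,1)
{W/Stay/w/k, W/Stay/w/h, W/Stay/y/k, W/Stay/y/h, W/Stay/x/k, W/Stay/x/h} → row (-3,-1) (-3,-1) (-3,-1) (-3,-1) (-3,-1) (-3,-1)
That's 8 distinct rows out of 24 strategies.

8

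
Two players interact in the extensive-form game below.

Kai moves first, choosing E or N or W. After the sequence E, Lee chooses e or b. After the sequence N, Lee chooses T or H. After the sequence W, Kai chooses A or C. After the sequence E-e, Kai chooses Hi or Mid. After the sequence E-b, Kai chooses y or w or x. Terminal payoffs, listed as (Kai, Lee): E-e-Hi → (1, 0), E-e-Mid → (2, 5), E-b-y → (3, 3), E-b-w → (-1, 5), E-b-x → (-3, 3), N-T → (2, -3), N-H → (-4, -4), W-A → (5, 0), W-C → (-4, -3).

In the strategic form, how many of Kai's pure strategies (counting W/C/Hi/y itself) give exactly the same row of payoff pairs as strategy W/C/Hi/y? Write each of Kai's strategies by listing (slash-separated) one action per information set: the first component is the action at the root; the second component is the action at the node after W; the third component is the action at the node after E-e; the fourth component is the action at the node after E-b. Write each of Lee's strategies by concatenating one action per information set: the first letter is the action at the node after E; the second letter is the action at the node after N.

Row for W/C/Hi/y (columns eT, eH, bT, bH): (-4,-3) (-4,-3) (-4,-3) (-4,-3).
Under W/C/Hi/y, Kai's choice at the node after E-e and at the node after E-b can never be reached regardless of what Lee does, so varying those choices leaves every outcome unchanged.
Holding the reachable choices fixed and varying the unreachable ones freely already gives 2 × 3 = 6 equivalent strategies.
No other strategy reproduces this row, so those 6 are the full class: W/C/Hi/y, W/C/Hi/w, W/C/Hi/x, W/C/Mid/y, W/C/Mid/w, W/C/Mid/x.

6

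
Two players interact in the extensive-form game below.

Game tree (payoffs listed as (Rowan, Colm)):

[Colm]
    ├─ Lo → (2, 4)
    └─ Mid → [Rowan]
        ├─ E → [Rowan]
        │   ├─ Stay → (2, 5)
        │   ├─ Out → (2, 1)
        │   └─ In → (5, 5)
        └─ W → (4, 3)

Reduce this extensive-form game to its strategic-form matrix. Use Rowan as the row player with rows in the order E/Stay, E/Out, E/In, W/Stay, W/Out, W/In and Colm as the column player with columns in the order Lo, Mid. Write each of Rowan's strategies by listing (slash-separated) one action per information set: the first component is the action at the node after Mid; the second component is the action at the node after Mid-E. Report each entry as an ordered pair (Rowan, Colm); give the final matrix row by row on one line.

E/Stay: (2,4) (2,5) | E/Out: (2,4) (2,1) | E/In: (2,4) (5,5) | W/Stay: (2,4) (4,3) | W/Out: (2,4) (4,3) | W/In: (2,4) (4,3)

Row E/Stay: Lo→(2,4), Mid→(2,5)
Row E/Out: Lo→(2,4), Mid→(2,1)
Row E/In: Lo→(2,4), Mid→(5,5)
Row W/Stay: Lo→(2,4), Mid→(4,3)
Row W/Out: Lo→(2,4), Mid→(4,3)
Row W/In: Lo→(2,4), Mid→(4,3)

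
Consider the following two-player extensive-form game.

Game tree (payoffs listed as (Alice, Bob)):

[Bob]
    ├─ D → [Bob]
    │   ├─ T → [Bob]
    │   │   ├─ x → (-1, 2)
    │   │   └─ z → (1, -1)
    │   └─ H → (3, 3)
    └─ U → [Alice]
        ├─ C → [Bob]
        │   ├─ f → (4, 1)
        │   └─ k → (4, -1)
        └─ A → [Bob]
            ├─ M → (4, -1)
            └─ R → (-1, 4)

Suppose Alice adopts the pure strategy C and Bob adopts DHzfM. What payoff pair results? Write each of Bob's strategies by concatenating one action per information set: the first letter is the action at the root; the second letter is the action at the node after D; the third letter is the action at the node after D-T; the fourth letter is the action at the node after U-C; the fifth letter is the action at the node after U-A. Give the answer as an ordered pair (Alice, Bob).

(3, 3)

Trace the play path from the root:
  Bob plays D
  Bob plays H at [D]
→ terminal payoff (3, 3).
(Alice's choice at the node after U is never reached on this path, so it doesn't affect the outcome.)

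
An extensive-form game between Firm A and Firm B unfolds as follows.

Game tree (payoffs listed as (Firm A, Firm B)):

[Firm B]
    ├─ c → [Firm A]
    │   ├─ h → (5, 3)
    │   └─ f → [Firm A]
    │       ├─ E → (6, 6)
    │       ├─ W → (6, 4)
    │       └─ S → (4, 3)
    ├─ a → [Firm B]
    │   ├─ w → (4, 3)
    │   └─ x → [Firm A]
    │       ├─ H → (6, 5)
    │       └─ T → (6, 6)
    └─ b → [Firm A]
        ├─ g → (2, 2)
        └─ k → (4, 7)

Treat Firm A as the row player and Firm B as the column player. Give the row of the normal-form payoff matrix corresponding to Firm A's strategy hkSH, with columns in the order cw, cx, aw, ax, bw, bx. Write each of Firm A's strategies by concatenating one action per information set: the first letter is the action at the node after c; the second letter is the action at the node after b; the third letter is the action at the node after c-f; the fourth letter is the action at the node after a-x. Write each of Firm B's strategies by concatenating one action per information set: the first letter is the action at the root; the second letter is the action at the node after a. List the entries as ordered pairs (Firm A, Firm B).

(5,3) (5,3) (4,3) (6,5) (4,7) (4,7)

vs cw: Firm B plays c → Firm A plays h at [c] → (5, 3)
vs cx: Firm B plays c → Firm A plays h at [c] → (5, 3)
vs aw: Firm B plays a → Firm B plays w at [a] → (4, 3)
vs ax: Firm B plays a → Firm B plays x at [a] → Firm A plays H at [a-x] → (6, 5)
vs bw: Firm B plays b → Firm A plays k at [b] → (4, 7)
vs bx: Firm B plays b → Firm A plays k at [b] → (4, 7)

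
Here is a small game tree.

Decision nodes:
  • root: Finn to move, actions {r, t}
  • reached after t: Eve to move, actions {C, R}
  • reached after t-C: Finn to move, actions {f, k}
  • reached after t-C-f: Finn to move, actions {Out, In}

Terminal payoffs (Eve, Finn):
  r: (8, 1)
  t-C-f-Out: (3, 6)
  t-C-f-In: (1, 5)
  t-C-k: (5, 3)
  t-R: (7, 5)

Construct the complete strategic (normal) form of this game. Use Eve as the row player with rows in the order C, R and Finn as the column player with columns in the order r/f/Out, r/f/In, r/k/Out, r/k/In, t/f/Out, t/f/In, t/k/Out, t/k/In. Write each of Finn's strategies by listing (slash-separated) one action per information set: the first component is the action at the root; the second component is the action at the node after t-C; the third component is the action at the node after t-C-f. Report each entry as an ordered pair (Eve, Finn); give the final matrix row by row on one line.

C: (8,1) (8,1) (8,1) (8,1) (3,6) (1,5) (5,3) (5,3) | R: (8,1) (8,1) (8,1) (8,1) (7,5) (7,5) (7,5) (7,5)

      r/f/Out   r/f/In  r/k/Out   r/k/In  t/f/Out   t/f/In  t/k/Out   t/k/In
   C    (8,1)    (8,1)    (8,1)    (8,1)    (3,6)    (1,5)    (5,3)    (5,3)
   R    (8,1)    (8,1)    (8,1)    (8,1)    (7,5)    (7,5)    (7,5)    (7,5)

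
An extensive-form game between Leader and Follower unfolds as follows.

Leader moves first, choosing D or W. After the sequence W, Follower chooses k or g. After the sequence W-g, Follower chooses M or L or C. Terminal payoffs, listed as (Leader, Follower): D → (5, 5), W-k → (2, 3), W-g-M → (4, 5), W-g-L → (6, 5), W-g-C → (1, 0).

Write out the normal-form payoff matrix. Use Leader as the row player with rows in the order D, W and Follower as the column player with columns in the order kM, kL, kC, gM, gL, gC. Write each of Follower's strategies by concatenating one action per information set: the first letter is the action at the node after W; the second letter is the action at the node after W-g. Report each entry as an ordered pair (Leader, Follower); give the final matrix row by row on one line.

Row D: kM→(5,5), kL→(5,5), kC→(5,5), gM→(5,5), gL→(5,5), gC→(5,5)
Row W: kM→(2,3), kL→(2,3), kC→(2,3), gM→(4,5), gL→(6,5), gC→(1,0)

D: (5,5) (5,5) (5,5) (5,5) (5,5) (5,5) | W: (2,3) (2,3) (2,3) (4,5) (6,5) (1,0)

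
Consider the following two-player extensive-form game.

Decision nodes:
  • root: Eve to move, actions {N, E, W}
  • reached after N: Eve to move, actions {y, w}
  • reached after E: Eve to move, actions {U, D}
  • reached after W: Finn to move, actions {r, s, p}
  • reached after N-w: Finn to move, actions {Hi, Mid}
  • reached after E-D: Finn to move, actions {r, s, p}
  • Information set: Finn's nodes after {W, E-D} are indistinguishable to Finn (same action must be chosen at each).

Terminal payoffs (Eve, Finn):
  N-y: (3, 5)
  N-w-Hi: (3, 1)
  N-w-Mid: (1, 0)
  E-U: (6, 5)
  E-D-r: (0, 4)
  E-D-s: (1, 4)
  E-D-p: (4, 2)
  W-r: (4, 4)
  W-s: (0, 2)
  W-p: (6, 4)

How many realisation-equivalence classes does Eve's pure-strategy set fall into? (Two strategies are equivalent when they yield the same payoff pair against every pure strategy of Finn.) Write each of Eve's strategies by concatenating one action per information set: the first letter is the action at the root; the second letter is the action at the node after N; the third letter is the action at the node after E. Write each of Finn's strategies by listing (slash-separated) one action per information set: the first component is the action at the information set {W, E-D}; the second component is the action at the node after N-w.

5

Eve has 12 pure strategies: NyU, NyD, NwU, NwD, EyU, EyD, EwU, EwD, WyU, WyD, WwU, WwD. Columns: r/Hi, r/Mid, s/Hi, s/Mid, p/Hi, p/Mid.
{NyU, NyD} → row (3,5) (3,5) (3,5) (3,5) (3,5) (3,5)
{NwU, NwD} → row (3,1) (1,0) (3,1) (1,0) (3,1) (1,0)
{EyU, EwU} → row (6,5) (6,5) (6,5) (6,5) (6,5) (6,5)
{EyD, EwD} → row (0,4) (0,4) (1,4) (1,4) (4,2) (4,2)
{WyU, WyD, WwU, WwD} → row (4,4) (4,4) (0,2) (0,2) (6,4) (6,4)
That's 5 distinct rows out of 12 strategies.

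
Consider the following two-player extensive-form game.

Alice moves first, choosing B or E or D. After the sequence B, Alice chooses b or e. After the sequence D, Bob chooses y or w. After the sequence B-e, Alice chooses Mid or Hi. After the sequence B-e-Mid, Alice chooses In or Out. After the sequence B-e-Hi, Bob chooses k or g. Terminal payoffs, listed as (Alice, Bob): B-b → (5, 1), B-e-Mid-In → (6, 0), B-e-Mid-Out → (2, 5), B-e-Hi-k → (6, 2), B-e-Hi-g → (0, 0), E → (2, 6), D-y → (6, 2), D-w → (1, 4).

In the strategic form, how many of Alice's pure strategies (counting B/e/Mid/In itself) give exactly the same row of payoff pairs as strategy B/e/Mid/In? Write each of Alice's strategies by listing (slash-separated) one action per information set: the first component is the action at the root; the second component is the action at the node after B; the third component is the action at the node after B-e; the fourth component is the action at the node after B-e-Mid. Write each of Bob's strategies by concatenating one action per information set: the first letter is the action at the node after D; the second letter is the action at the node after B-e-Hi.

Row for B/e/Mid/In (columns yk, yg, wk, wg): (6,0) (6,0) (6,0) (6,0).
Every one of Alice's information sets is on the play path for some reply by Bob when Alice follows B/e/Mid/In.
Changing the action at any of them therefore changes at least one column, so only B/e/Mid/In itself gives this row.

1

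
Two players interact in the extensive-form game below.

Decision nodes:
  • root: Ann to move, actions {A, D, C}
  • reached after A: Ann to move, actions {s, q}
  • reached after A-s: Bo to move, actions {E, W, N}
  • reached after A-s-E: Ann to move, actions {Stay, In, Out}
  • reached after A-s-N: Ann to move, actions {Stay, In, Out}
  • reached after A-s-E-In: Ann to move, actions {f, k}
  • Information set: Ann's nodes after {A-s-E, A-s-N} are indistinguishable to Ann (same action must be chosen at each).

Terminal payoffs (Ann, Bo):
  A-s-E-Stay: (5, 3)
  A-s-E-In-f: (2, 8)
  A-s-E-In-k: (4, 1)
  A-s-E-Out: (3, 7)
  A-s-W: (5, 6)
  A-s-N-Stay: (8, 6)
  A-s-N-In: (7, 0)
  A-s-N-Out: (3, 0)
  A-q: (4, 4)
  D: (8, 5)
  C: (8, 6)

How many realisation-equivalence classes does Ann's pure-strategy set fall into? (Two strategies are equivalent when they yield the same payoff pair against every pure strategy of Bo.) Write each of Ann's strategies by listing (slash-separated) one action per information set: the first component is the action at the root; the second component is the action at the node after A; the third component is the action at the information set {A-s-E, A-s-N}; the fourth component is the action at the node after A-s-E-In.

Ann has 36 pure strategies: A/s/Stay/f, A/s/Stay/k, A/s/In/f, A/s/In/k, A/s/Out/f, A/s/Out/k, A/q/Stay/f, A/q/Stay/k, A/q/In/f, A/q/In/k, A/q/Out/f, A/q/Out/k, D/s/Stay/f, D/s/Stay/k, D/s/In/f, D/s/In/k, D/s/Out/f, D/s/Out/k, D/q/Stay/f, D/q/Stay/k, D/q/In/f, D/q/In/k, D/q/Out/f, D/q/Out/k, C/s/Stay/f, C/s/Stay/k, C/s/In/f, C/s/In/k, C/s/Out/f, C/s/Out/k, C/q/Stay/f, C/q/Stay/k, C/q/In/f, C/q/In/k, C/q/Out/f, C/q/Out/k. Columns: E, W, N.
{A/s/Stay/f, A/s/Stay/k} → row (5,3) (5,6) (8,6)
{A/s/In/f} → row (2,8) (5,6) (7,0)
{A/s/In/k} → row (4,1) (5,6) (7,0)
{A/s/Out/f, A/s/Out/k} → row (3,7) (5,6) (3,0)
{A/q/Stay/f, A/q/Stay/k, A/q/In/f, A/q/In/k, A/q/Out/f, A/q/Out/k} → row (4,4) (4,4) (4,4)
{D/s/Stay/f, D/s/Stay/k, D/s/In/f, D/s/In/k, D/s/Out/f, D/s/Out/k, D/q/Stay/f, D/q/Stay/k, D/q/In/f, D/q/In/k, D/q/Out/f, D/q/Out/k} → row (8,5) (8,5) (8,5)
{C/s/Stay/f, C/s/Stay/k, C/s/In/f, C/s/In/k, C/s/Out/f, C/s/Out/k, C/q/Stay/f, C/q/Stay/k, C/q/In/f, C/q/In/k, C/q/Out/f, C/q/Out/k} → row (8,6) (8,6) (8,6)
That's 7 distinct rows out of 36 strategies.

7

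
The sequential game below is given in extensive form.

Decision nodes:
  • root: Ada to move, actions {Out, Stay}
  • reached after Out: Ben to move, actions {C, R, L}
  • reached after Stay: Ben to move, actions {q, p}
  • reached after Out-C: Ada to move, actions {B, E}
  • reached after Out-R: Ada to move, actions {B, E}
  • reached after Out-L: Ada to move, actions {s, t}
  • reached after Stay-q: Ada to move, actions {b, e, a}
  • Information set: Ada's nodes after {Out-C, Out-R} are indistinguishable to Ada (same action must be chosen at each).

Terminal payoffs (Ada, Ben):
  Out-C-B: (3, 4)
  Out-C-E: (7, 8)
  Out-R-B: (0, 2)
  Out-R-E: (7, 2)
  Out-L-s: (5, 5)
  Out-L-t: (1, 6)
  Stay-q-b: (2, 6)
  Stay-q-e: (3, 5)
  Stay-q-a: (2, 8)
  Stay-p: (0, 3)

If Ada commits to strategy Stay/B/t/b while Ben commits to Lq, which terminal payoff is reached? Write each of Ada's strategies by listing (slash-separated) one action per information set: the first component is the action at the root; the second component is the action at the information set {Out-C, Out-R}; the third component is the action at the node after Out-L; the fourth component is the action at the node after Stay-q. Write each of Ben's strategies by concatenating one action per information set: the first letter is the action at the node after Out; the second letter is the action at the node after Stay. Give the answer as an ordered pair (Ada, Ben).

Trace the play path from the root:
  Ada plays Stay
  Ben plays q at [Stay]
  Ada plays b at [Stay-q]
→ terminal payoff (2, 6).
(Ada's choice at the information set {Out-C, Out-R} is never reached on this path, so it doesn't affect the outcome.)

(2, 6)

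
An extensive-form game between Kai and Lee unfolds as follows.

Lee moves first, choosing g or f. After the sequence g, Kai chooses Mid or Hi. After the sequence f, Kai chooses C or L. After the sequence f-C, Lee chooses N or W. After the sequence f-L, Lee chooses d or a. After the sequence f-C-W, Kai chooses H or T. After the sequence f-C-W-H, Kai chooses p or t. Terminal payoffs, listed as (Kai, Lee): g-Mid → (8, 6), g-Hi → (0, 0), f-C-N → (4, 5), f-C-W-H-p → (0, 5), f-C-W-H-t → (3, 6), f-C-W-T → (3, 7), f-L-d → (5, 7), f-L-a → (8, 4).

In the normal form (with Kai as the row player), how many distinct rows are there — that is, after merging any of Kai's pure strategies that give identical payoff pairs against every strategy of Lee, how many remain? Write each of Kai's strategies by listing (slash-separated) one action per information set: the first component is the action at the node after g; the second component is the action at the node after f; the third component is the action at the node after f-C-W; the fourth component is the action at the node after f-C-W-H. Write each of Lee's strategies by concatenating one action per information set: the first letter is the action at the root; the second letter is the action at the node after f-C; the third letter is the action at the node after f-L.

8

Kai has 16 pure strategies: Mid/C/H/p, Mid/C/H/t, Mid/C/T/p, Mid/C/T/t, Mid/L/H/p, Mid/L/H/t, Mid/L/T/p, Mid/L/T/t, Hi/C/H/p, Hi/C/H/t, Hi/C/T/p, Hi/C/T/t, Hi/L/H/p, Hi/L/H/t, Hi/L/T/p, Hi/L/T/t. Columns: gNd, gNa, gWd, gWa, fNd, fNa, fWd, fWa.
{Mid/C/H/p} → row (8,6) (8,6) (8,6) (8,6) (4,5) (4,5) (0,5) (0,5)
{Mid/C/H/t} → row (8,6) (8,6) (8,6) (8,6) (4,5) (4,5) (3,6) (3,6)
{Mid/C/T/p, Mid/C/T/t} → row (8,6) (8,6) (8,6) (8,6) (4,5) (4,5) (3,7) (3,7)
{Mid/L/H/p, Mid/L/H/t, Mid/L/T/p, Mid/L/T/t} → row (8,6) (8,6) (8,6) (8,6) (5,7) (8,4) (5,7) (8,4)
{Hi/C/H/p} → row (0,0) (0,0) (0,0) (0,0) (4,5) (4,5) (0,5) (0,5)
{Hi/C/H/t} → row (0,0) (0,0) (0,0) (0,0) (4,5) (4,5) (3,6) (3,6)
{Hi/C/T/p, Hi/C/T/t} → row (0,0) (0,0) (0,0) (0,0) (4,5) (4,5) (3,7) (3,7)
{Hi/L/H/p, Hi/L/H/t, Hi/L/T/p, Hi/L/T/t} → row (0,0) (0,0) (0,0) (0,0) (5,7) (8,4) (5,7) (8,4)
That's 8 distinct rows out of 16 strategies.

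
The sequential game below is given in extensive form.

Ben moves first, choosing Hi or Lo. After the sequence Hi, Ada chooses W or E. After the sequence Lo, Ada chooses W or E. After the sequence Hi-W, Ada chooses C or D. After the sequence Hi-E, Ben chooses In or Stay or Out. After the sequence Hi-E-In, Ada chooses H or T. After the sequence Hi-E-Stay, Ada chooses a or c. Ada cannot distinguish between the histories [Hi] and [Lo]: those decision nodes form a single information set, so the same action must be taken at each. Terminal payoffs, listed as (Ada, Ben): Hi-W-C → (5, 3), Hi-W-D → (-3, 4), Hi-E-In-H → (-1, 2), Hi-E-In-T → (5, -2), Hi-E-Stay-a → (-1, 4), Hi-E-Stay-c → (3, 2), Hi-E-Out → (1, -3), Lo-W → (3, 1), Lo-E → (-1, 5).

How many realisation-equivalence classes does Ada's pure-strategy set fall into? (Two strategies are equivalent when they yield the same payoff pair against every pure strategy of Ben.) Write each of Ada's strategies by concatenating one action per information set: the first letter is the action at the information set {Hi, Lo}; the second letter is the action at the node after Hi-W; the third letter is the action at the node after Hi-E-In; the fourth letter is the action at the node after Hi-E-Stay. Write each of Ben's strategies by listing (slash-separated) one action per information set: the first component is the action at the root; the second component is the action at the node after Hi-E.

Ada has 16 pure strategies: WCHa, WCHc, WCTa, WCTc, WDHa, WDHc, WDTa, WDTc, ECHa, ECHc, ECTa, ECTc, EDHa, EDHc, EDTa, EDTc. Columns: Hi/In, Hi/Stay, Hi/Out, Lo/In, Lo/Stay, Lo/Out.
{WCHa, WCHc, WCTa, WCTc} → row (5,3) (5,3) (5,3) (3,1) (3,1) (3,1)
{WDHa, WDHc, WDTa, WDTc} → row (-3,4) (-3,4) (-3,4) (3,1) (3,1) (3,1)
{ECHa, EDHa} → row (-1,2) (-1,4) (1,-3) (-1,5) (-1,5) (-1,5)
{ECHc, EDHc} → row (-1,2) (3,2) (1,-3) (-1,5) (-1,5) (-1,5)
{ECTa, EDTa} → row (5,-2) (-1,4) (1,-3) (-1,5) (-1,5) (-1,5)
{ECTc, EDTc} → row (5,-2) (3,2) (1,-3) (-1,5) (-1,5) (-1,5)
That's 6 distinct rows out of 16 strategies.

6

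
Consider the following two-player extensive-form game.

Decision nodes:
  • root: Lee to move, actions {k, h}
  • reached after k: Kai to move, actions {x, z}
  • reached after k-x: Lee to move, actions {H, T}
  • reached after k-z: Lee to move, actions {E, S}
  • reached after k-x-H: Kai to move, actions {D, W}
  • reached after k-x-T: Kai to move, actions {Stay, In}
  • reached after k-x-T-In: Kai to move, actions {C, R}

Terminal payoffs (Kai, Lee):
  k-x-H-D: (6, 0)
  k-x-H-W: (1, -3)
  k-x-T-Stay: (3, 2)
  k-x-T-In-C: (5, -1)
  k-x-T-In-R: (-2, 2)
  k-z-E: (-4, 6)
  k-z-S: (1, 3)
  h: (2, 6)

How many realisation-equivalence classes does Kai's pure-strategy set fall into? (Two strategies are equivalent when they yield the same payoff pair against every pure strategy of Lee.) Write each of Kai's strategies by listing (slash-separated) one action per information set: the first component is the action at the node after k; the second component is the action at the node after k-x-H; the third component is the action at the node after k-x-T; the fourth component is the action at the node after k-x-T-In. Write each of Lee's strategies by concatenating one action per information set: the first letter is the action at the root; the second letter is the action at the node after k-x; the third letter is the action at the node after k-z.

7

Kai has 16 pure strategies: x/D/Stay/C, x/D/Stay/R, x/D/In/C, x/D/In/R, x/W/Stay/C, x/W/Stay/R, x/W/In/C, x/W/In/R, z/D/Stay/C, z/D/Stay/R, z/D/In/C, z/D/In/R, z/W/Stay/C, z/W/Stay/R, z/W/In/C, z/W/In/R. Columns: kHE, kHS, kTE, kTS, hHE, hHS, hTE, hTS.
{x/D/Stay/C, x/D/Stay/R} → row (6,0) (6,0) (3,2) (3,2) (2,6) (2,6) (2,6) (2,6)
{x/D/In/C} → row (6,0) (6,0) (5,-1) (5,-1) (2,6) (2,6) (2,6) (2,6)
{x/D/In/R} → row (6,0) (6,0) (-2,2) (-2,2) (2,6) (2,6) (2,6) (2,6)
{x/W/Stay/C, x/W/Stay/R} → row (1,-3) (1,-3) (3,2) (3,2) (2,6) (2,6) (2,6) (2,6)
{x/W/In/C} → row (1,-3) (1,-3) (5,-1) (5,-1) (2,6) (2,6) (2,6) (2,6)
{x/W/In/R} → row (1,-3) (1,-3) (-2,2) (-2,2) (2,6) (2,6) (2,6) (2,6)
{z/D/Stay/C, z/D/Stay/R, z/D/In/C, z/D/In/R, z/W/Stay/C, z/W/Stay/R, z/W/In/C, z/W/In/R} → row (-4,6) (1,3) (-4,6) (1,3) (2,6) (2,6) (2,6) (2,6)
That's 7 distinct rows out of 16 strategies.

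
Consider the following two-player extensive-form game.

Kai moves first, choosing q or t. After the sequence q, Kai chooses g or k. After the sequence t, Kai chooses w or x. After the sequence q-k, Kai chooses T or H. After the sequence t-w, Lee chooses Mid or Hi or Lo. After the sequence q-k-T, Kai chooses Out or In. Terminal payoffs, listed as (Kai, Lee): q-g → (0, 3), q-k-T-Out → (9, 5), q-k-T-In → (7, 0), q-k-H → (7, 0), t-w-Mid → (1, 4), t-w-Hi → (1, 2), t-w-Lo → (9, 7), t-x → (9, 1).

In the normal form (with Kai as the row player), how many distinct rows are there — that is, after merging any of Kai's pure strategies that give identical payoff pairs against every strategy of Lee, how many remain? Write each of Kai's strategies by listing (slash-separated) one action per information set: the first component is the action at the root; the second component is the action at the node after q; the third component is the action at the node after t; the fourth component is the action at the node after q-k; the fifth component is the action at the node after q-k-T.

Kai has 32 pure strategies: q/g/w/T/Out, q/g/w/T/In, q/g/w/H/Out, q/g/w/H/In, q/g/x/T/Out, q/g/x/T/In, q/g/x/H/Out, q/g/x/H/In, q/k/w/T/Out, q/k/w/T/In, q/k/w/H/Out, q/k/w/H/In, q/k/x/T/Out, q/k/x/T/In, q/k/x/H/Out, q/k/x/H/In, t/g/w/T/Out, t/g/w/T/In, t/g/w/H/Out, t/g/w/H/In, t/g/x/T/Out, t/g/x/T/In, t/g/x/H/Out, t/g/x/H/In, t/k/w/T/Out, t/k/w/T/In, t/k/w/H/Out, t/k/w/H/In, t/k/x/T/Out, t/k/x/T/In, t/k/x/H/Out, t/k/x/H/In. Columns: Mid, Hi, Lo.
{q/g/w/T/Out, q/g/w/T/In, q/g/w/H/Out, q/g/w/H/In, q/g/x/T/Out, q/g/x/T/In, q/g/x/H/Out, q/g/x/H/In} → row (0,3) (0,3) (0,3)
{q/k/w/T/Out, q/k/x/T/Out} → row (9,5) (9,5) (9,5)
{q/k/w/T/In, q/k/w/H/Out, q/k/w/H/In, q/k/x/T/In, q/k/x/H/Out, q/k/x/H/In} → row (7,0) (7,0) (7,0)
{t/g/w/T/Out, t/g/w/T/In, t/g/w/H/Out, t/g/w/H/In, t/k/w/T/Out, t/k/w/T/In, t/k/w/H/Out, t/k/w/H/In} → row (1,4) (1,2) (9,7)
{t/g/x/T/Out, t/g/x/T/In, t/g/x/H/Out, t/g/x/H/In, t/k/x/T/Out, t/k/x/T/In, t/k/x/H/Out, t/k/x/H/In} → row (9,1) (9,1) (9,1)
That's 5 distinct rows out of 32 strategies.

5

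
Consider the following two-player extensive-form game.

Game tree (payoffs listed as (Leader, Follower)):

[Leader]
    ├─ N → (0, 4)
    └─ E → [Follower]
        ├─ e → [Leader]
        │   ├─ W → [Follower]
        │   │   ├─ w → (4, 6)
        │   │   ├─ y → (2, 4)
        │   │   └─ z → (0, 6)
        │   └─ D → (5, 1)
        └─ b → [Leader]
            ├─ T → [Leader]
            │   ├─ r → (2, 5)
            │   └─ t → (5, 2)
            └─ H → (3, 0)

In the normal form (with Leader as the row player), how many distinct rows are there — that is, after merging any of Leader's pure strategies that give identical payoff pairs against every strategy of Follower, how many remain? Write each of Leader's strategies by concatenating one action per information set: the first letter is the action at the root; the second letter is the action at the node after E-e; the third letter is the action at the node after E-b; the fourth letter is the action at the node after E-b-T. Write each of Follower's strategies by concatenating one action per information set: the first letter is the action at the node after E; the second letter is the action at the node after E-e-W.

7

Leader has 16 pure strategies: NWTr, NWTt, NWHr, NWHt, NDTr, NDTt, NDHr, NDHt, EWTr, EWTt, EWHr, EWHt, EDTr, EDTt, EDHr, EDHt. Columns: ew, ey, ez, bw, by, bz.
{NWTr, NWTt, NWHr, NWHt, NDTr, NDTt, NDHr, NDHt} → row (0,4) (0,4) (0,4) (0,4) (0,4) (0,4)
{EWTr} → row (4,6) (2,4) (0,6) (2,5) (2,5) (2,5)
{EWTt} → row (4,6) (2,4) (0,6) (5,2) (5,2) (5,2)
{EWHr, EWHt} → row (4,6) (2,4) (0,6) (3,0) (3,0) (3,0)
{EDTr} → row (5,1) (5,1) (5,1) (2,5) (2,5) (2,5)
{EDTt} → row (5,1) (5,1) (5,1) (5,2) (5,2) (5,2)
{EDHr, EDHt} → row (5,1) (5,1) (5,1) (3,0) (3,0) (3,0)
That's 7 distinct rows out of 16 strategies.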